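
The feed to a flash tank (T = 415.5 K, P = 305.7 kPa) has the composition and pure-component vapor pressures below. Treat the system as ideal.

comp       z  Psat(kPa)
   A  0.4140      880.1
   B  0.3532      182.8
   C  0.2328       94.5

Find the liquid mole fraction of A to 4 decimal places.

Raoult's law: Kᵢ = Pᵢˢᵃᵗ/P = Pᵢˢᵃᵗ/305.7.
  K_A = 880.1/305.7 = 2.878966, K_B = 182.8/305.7 = 0.597972, K_C = 94.5/305.7 = 0.309127
Material balance + equilibrium reduce to Σ zᵢ(Kᵢ−1)/(1+β(Kᵢ−1)) = 0.
g(0) = ΣzᵢKᵢ − 1 = 0.4751 and g(1) = 1 − Σzᵢ/Kᵢ = -0.4876, so a root lies in (0, 1).
Iterate (Newton) starting at β = 0.5:
  β = 0.5000: g = -0.02235, g' = -0.7373 → β = 0.4697
  β = 0.4697: g = 0.00007, g' = -0.7427 → β = 0.4698
Converged at β = 0.4698.
Compositions from xᵢ = zᵢ/(1+β(Kᵢ−1)), yᵢ = Kᵢxᵢ:
  A: x = 0.2199, y = 0.6331
  B: x = 0.4354, y = 0.2604
  C: x = 0.3447, y = 0.1065

x_A = 0.2199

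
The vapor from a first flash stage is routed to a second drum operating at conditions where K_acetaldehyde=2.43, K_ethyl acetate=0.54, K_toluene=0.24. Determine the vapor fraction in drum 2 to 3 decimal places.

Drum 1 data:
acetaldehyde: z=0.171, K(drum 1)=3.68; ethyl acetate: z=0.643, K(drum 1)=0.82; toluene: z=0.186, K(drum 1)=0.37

V/F (drum 2) = 0.274

Drum 1:
Rachford–Rice: g(ψ₁) = Σ zᵢ(Kᵢ−1)/(1+ψ₁(Kᵢ−1)) = 0.
Check two-phase: ΣzᵢKᵢ = 1.225 > 1 and Σzᵢ/Kᵢ = 1.333 > 1, so g(0) = 0.225 > 0 and g(1) = -0.333 < 0.
Newton iteration, ψ₁⁰ = 0.5:
  ψ₁ = 0.500: g = -0.1024, g' = -0.407 → ψ₁ = 0.248
  ψ₁ = 0.248: g = 0.0151, g' = -0.569 → ψ₁ = 0.275
  ψ₁ = 0.275: g = 0.0004, g' = -0.538 → ψ₁ = 0.276
Converged at ψ₁ = 0.276.
Drum-1 compositions:
  acetaldehyde: x = 0.098, y = 0.362
  ethyl acetate: x = 0.677, y = 0.555
  toluene: x = 0.225, y = 0.083
Drum-2 feed = drum-1 vapor: z₂ = (0.3619, 0.5548, 0.0833).
Drum 2:
Newton–Raphson from ψ₂ = 0.34:
  ψ₂ = 0.340: g = -0.0396, g' = -0.588 → ψ₂ = 0.273
  ψ₂ = 0.273: g = 0.0008, g' = -0.613 → ψ₂ = 0.274
Converged at ψ₂ = 0.274.
  acetaldehyde: x = 0.260, y = 0.632
  ethyl acetate: x = 0.635, y = 0.343
  toluene: x = 0.105, y = 0.025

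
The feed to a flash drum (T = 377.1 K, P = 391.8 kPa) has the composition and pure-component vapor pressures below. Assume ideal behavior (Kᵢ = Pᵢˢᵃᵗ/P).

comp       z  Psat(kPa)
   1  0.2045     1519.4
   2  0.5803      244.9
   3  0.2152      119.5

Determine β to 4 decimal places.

β = 0.1632

Raoult's law: Kᵢ = Pᵢˢᵃᵗ/P = Pᵢˢᵃᵗ/391.8.
  K_1 = 1519.4/391.8 = 3.877999, K_2 = 244.9/391.8 = 0.625064, K_3 = 119.5/391.8 = 0.305003
Let β = V/F and solve Σ zᵢ(Kᵢ−1)/(1+β(Kᵢ−1)) = 0.
Check two-phase: ΣzᵢKᵢ = 1.2214 > 1 and Σzᵢ/Kᵢ = 1.6867 > 1, so g(0) = 0.2214 > 0 and g(1) = -0.6867 < 0.
Newton iteration, β⁰ = 0.5:
  β = 0.5000: g = -0.25568, g' = -0.6524 → β = 0.1081
  β = 0.1081: g = 0.06039, g' = -1.1954 → β = 0.1586
  β = 0.1586: g = 0.00464, g' = -1.0219 → β = 0.1632
Converged at β = 0.1632.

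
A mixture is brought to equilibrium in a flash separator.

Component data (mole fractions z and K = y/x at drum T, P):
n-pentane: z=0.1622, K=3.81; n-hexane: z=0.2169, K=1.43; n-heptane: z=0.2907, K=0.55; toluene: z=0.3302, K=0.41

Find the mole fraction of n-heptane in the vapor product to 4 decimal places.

Let β = V/F and solve Σ zᵢ(Kᵢ−1)/(1+β(Kᵢ−1)) = 0.
Check two-phase: ΣzᵢKᵢ = 1.2234 > 1 and Σzᵢ/Kᵢ = 1.5282 > 1, so g(0) = 0.2234 > 0 and g(1) = -0.5282 < 0.
Iterate (Newton) starting at β = 0.5:
  β = 0.5000: g = -0.17885, g' = -0.5779 → β = 0.1905
  β = 0.1905: g = 0.02051, g' = -0.7939 → β = 0.2163
  β = 0.2163: g = 0.00055, g' = -0.7523 → β = 0.2171
Converged at β = 0.2171.
Compositions from xᵢ = zᵢ/(1+β(Kᵢ−1)), yᵢ = Kᵢxᵢ:
  n-pentane: x = 0.1007, y = 0.3839
  n-hexane: x = 0.1984, y = 0.2837
  n-heptane: x = 0.3222, y = 0.1772
  toluene: x = 0.3787, y = 0.1553

y_n-heptane = 0.1772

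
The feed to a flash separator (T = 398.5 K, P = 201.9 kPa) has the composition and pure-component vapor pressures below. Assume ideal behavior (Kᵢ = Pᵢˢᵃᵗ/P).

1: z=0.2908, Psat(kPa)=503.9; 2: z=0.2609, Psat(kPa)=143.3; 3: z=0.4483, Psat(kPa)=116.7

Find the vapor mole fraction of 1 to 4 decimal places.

y_1 = 0.5002

Raoult's law: Kᵢ = Pᵢˢᵃᵗ/P = Pᵢˢᵃᵗ/201.9.
  K_1 = 503.9/201.9 = 2.495790, K_2 = 143.3/201.9 = 0.709757, K_3 = 116.7/201.9 = 0.578009
Let β = V/F and solve Σ zᵢ(Kᵢ−1)/(1+β(Kᵢ−1)) = 0.
Feasibility: ΣzᵢKᵢ = 1.1701, Σzᵢ/Kᵢ = 1.2597 — both > 1, two phases present.
Iterate (Newton) starting at β = 0.5:
  β = 0.5000: g = -0.07949, g' = -0.3713 → β = 0.2859
  β = 0.2859: g = 0.00697, g' = -0.4486 → β = 0.3014
  β = 0.3014: g = 0.00007, g' = -0.4403 → β = 0.3016
Converged at β = 0.3016.
Compositions from xᵢ = zᵢ/(1+β(Kᵢ−1)), yᵢ = Kᵢxᵢ:
  1: x = 0.2004, y = 0.5002
  2: x = 0.2859, y = 0.2029
  3: x = 0.5137, y = 0.2969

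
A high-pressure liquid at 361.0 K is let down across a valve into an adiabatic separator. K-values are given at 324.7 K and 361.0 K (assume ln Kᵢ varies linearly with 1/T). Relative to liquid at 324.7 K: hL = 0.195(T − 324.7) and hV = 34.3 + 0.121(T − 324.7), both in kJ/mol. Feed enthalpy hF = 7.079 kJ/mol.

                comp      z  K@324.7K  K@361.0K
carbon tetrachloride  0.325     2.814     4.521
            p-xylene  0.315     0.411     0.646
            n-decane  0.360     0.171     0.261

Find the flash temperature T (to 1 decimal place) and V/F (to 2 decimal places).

Adiabatic flash: solve Rachford–Rice at each trial T, then check hF = ψ·hV(T) + (1−ψ)·hL(T).
  T = 324.7 K: K = (2.814, 0.411, 0.171), RR gives ψ = 0.080, H_out = 2.758 kJ/mol
  T = 361.0 K: K = (4.521, 0.646, 0.261), RR gives ψ = 0.372, H_out = 18.841 kJ/mol
  T = 342.9 K: K = (3.614, 0.522, 0.214), RR gives ψ = 0.242, H_out = 11.537 kJ/mol
  T = 333.8 K: K = (3.200, 0.465, 0.192), RR gives ψ = 0.168, H_out = 7.425 kJ/mol
  T = 329.2 K: K = (3.001, 0.437, 0.181), RR gives ψ = 0.126, H_out = 5.154 kJ/mol
  T = 331.5 K: K = (3.100, 0.451, 0.186), RR gives ψ = 0.147, H_out = 6.309 kJ/mol
Linear interpolation between T = 331.5 (H_out = 6.309) and T = 333.8 (H_out = 7.425) on hF = 7.079 gives T ≈ 333.1 K, at which ψ = 0.16.

T = 333.1 K, V/F = 0.16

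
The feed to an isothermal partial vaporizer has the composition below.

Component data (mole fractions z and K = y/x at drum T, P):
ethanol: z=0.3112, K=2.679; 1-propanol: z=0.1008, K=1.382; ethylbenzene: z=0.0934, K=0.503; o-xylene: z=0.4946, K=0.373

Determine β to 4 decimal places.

β = 0.2268

Material balance + equilibrium reduce to Σ zᵢ(Kᵢ−1)/(1+β(Kᵢ−1)) = 0.
Feasibility: ΣzᵢKᵢ = 1.2045, Σzᵢ/Kᵢ = 1.7008 — both > 1, two phases present.
Iterate (Newton) starting at β = 0.5:
  β = 0.5000: g = -0.19712, g' = -0.7231 → β = 0.2274
  β = 0.2274: g = -0.00044, g' = -0.7657 → β = 0.2268
Converged at β = 0.2268.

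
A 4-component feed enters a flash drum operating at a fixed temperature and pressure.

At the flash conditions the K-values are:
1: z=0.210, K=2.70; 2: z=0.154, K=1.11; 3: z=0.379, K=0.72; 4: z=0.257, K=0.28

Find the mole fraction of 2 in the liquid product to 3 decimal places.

Newton–Raphson from ψ = 0.5:
  ψ = 0.500: g = -0.2035, g' = -0.544 → ψ = 0.126
  ψ = 0.126: g = -0.0029, g' = -0.606 → ψ = 0.121
Converged at ψ = 0.121.
Compositions from xᵢ = zᵢ/(1+ψ(Kᵢ−1)), yᵢ = Kᵢxᵢ:
  1: x = 0.174, y = 0.470
  2: x = 0.152, y = 0.169
  3: x = 0.392, y = 0.282
  4: x = 0.282, y = 0.079

x_2 = 0.152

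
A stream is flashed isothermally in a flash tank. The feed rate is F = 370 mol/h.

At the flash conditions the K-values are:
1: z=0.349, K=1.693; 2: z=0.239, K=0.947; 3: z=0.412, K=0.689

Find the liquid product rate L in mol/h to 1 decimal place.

Newton iteration, β⁰ = 0.5:
  β = 0.500: g = 0.0149, g' = -0.149 → β = 0.600
  β = 0.600: g = 0.0002, g' = -0.145 → β = 0.602
Converged at β = 0.602.
Then V = β·F = 0.6015·370 = 222.6 mol/h and L = F − V = 147.4 mol/h.

L = 147.4 mol/h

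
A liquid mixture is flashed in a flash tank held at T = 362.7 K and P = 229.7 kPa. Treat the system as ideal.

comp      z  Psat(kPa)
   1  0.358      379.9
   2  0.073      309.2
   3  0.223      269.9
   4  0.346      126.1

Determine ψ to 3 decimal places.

ψ = 0.646

Raoult's law: Kᵢ = Pᵢˢᵃᵗ/P = Pᵢˢᵃᵗ/229.7.
  K_1 = 379.9/229.7 = 1.65390, K_2 = 309.2/229.7 = 1.34610, K_3 = 269.9/229.7 = 1.17501, K_4 = 126.1/229.7 = 0.54898
Newton iteration, ψ⁰ = 0.34:
  ψ = 0.340: g = 0.0666, g' = -0.214 → ψ = 0.652
  ψ = 0.652: g = -0.0012, g' = -0.228 → ψ = 0.646
Converged at ψ = 0.646.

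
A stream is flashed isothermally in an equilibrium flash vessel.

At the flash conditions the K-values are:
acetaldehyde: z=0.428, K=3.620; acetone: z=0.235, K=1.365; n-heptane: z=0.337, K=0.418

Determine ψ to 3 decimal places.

ψ = 0.883

Material balance + equilibrium reduce to Σ zᵢ(Kᵢ−1)/(1+ψ(Kᵢ−1)) = 0.
g(0) = ΣzᵢKᵢ − 1 = 1.011 and g(1) = 1 − Σzᵢ/Kᵢ = -0.097, so a root lies in (0, 1).
Newton–Raphson from ψ = 0.46:
  ψ = 0.460: g = 0.3141, g' = -0.840 → ψ = 0.834
  ψ = 0.834: g = 0.0367, g' = -0.739 → ψ = 0.884
  ψ = 0.884: g = -0.0007, g' = -0.769 → ψ = 0.883
Converged at ψ = 0.883.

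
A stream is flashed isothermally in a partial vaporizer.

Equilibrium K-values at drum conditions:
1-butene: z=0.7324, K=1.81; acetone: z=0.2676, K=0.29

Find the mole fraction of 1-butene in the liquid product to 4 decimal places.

x_1-butene = 0.4671

Material balance + equilibrium reduce to Σ zᵢ(Kᵢ−1)/(1+ψ(Kᵢ−1)) = 0.
g(0) = ΣzᵢKᵢ − 1 = 0.4032 and g(1) = 1 − Σzᵢ/Kᵢ = -0.3274, so a root lies in (0, 1).
Binary case is linear: z₁(K₁−1)(1+ψ(K₂−1)) + z₂(K₂−1)(1+ψ(K₁−1)) = 0
⇒ ψ = [z₁(K₁−1)+z₂(K₂−1)] / [−(K₁−1)(K₂−1)] = 0.40325/0.57510 = 0.7012
Compositions from xᵢ = zᵢ/(1+ψ(Kᵢ−1)), yᵢ = Kᵢxᵢ:
  1-butene: x = 0.4671, y = 0.8455
  acetone: x = 0.5329, y = 0.1545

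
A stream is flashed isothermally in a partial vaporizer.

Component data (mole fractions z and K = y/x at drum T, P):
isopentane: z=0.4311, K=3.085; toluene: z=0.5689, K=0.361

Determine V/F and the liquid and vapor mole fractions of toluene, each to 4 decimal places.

Newton iteration, V/F⁰ = 0.5:
  V/F = 0.5000: g = -0.09414, g' = -0.9509 → V/F = 0.4010
  V/F = 0.4010: g = 0.00078, g' = -0.9758 → V/F = 0.4018
Converged at V/F = 0.4018.
Compositions from xᵢ = zᵢ/(1+V/F(Kᵢ−1)), yᵢ = Kᵢxᵢ:
  isopentane: x = 0.2346, y = 0.7237
  toluene: x = 0.7654, y = 0.2763

V/F = 0.4018, x_toluene = 0.7654, y_toluene = 0.2763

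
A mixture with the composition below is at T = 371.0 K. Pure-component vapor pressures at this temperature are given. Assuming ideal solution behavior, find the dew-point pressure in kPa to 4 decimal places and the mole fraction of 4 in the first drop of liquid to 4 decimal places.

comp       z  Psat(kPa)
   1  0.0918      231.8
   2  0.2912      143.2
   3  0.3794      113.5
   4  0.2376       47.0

Pdew = 92.3566 kPa, x_4 = 0.4669

At the dew point ψ → 1, so Σzᵢ/Kᵢ = 1 with Kᵢ = Pᵢˢᵃᵗ/P ⇒ 1/P = Σzᵢ/Pᵢˢᵃᵗ.
1/P = 0.0918/231.8 + 0.2912/143.2 + 0.3794/113.5 + 0.2376/47.0 = 0.0108276 ⇒ P = 92.3566 kPa
xᵢ = zᵢP/Pᵢˢᵃᵗ ⇒ x_4 = 0.2376·92.3566/47.0 = 0.4669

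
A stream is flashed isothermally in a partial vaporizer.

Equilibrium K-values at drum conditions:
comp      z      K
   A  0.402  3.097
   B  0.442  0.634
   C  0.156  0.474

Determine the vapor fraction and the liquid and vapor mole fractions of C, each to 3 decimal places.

Iterate (Newton) starting at ψ = 0.5:
  ψ = 0.500: g = 0.1022, g' = -0.589 → ψ = 0.673
  ψ = 0.673: g = 0.0078, g' = -0.512 → ψ = 0.689
Converged at ψ = 0.689.
Compositions from xᵢ = zᵢ/(1+ψ(Kᵢ−1)), yᵢ = Kᵢxᵢ:
  A: x = 0.164, y = 0.509
  B: x = 0.591, y = 0.375
  C: x = 0.245, y = 0.116

ψ = 0.689, x_C = 0.245, y_C = 0.116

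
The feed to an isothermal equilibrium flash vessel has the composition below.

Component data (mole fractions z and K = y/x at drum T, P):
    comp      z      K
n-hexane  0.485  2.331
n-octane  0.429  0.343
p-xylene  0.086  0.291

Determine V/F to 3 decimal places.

Iterate (Newton) starting at V/F = 0.54:
  V/F = 0.540: g = -0.1600, g' = -0.849 → V/F = 0.352
  V/F = 0.352: g = -0.0079, g' = -0.789 → V/F = 0.341
Converged at V/F = 0.341.

V/F = 0.341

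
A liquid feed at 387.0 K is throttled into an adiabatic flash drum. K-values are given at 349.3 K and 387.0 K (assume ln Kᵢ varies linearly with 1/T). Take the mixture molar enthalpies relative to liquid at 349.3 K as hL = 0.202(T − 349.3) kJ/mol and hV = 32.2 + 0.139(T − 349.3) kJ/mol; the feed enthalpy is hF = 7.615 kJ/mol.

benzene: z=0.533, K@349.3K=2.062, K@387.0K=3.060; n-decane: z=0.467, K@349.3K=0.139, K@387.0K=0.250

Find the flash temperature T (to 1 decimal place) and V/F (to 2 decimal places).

T = 352.7 K, V/F = 0.22

Adiabatic flash: solve Rachford–Rice at each trial T, then check hF = ψ·hV(T) + (1−ψ)·hL(T).
  T = 349.3 K: K = (2.062, 0.139), RR gives ψ = 0.179, H_out = 5.774 kJ/mol
  T = 387.0 K: K = (3.060, 0.250), RR gives ψ = 0.484, H_out = 22.050 kJ/mol
  T = 368.1 K: K = (2.536, 0.189), RR gives ψ = 0.353, H_out = 14.754 kJ/mol
  T = 358.7 K: K = (2.293, 0.163), RR gives ψ = 0.275, H_out = 10.605 kJ/mol
  T = 354.0 K: K = (2.176, 0.151), RR gives ψ = 0.230, H_out = 8.299 kJ/mol
  T = 351.6 K: K = (2.117, 0.145), RR gives ψ = 0.205, H_out = 7.041 kJ/mol
Linear interpolation between T = 351.6 (H_out = 7.041) and T = 354.0 (H_out = 8.299) on hF = 7.615 gives T ≈ 352.7 K, at which ψ = 0.22.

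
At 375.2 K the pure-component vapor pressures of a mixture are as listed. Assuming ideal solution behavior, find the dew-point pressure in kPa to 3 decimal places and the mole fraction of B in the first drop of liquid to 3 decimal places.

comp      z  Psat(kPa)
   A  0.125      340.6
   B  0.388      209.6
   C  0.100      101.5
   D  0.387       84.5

Pdew = 128.481 kPa, x_B = 0.238

At the dew point ψ → 1, so Σzᵢ/Kᵢ = 1 with Kᵢ = Pᵢˢᵃᵗ/P ⇒ 1/P = Σzᵢ/Pᵢˢᵃᵗ.
1/P = 0.125/340.6 + 0.388/209.6 + 0.100/101.5 + 0.387/84.5 = 0.007783 ⇒ P = 128.481 kPa
xᵢ = zᵢP/Pᵢˢᵃᵗ ⇒ x_B = 0.388·128.481/209.6 = 0.238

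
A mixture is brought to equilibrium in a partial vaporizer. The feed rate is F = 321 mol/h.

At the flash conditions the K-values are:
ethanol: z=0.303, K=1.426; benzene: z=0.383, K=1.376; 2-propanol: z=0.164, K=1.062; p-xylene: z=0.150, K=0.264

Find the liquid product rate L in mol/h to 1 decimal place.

Newton–Raphson from V/F = 0.69:
  V/F = 0.690: g = -0.0005, g' = -0.403 → V/F = 0.689
Converged at V/F = 0.689.
Then V = V/F·F = 0.6888·321 = 221.1 mol/h and L = F − V = 99.9 mol/h.

L = 99.9 mol/h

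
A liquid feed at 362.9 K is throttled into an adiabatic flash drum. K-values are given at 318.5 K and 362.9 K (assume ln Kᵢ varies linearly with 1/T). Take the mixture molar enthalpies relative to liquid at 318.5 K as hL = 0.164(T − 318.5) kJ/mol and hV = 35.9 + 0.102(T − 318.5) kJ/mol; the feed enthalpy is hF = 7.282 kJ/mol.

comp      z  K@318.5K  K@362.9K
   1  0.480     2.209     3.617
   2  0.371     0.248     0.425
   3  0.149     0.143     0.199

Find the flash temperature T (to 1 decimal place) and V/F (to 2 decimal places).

T = 319.7 K, V/F = 0.20

Adiabatic flash: solve Rachford–Rice at each trial T, then check hF = ψ·hV(T) + (1−ψ)·hL(T).
  T = 318.5 K: K = (2.209, 0.248, 0.143), RR gives ψ = 0.183, H_out = 6.579 kJ/mol
  T = 362.9 K: K = (3.617, 0.425, 0.199), RR gives ψ = 0.541, H_out = 25.206 kJ/mol
  T = 340.7 K: K = (2.872, 0.330, 0.171), RR gives ψ = 0.390, H_out = 17.122 kJ/mol
  T = 329.6 K: K = (2.530, 0.288, 0.157), RR gives ψ = 0.299, H_out = 12.351 kJ/mol
  T = 324.1 K: K = (2.368, 0.268, 0.150), RR gives ψ = 0.246, H_out = 9.656 kJ/mol
  T = 321.3 K: K = (2.288, 0.258, 0.146), RR gives ψ = 0.216, H_out = 8.167 kJ/mol
  T = 319.9 K: K = (2.248, 0.253, 0.145), RR gives ψ = 0.200, H_out = 7.386 kJ/mol
Linear interpolation between T = 318.5 (H_out = 6.579) and T = 319.9 (H_out = 7.386) on hF = 7.282 gives T ≈ 319.7 K, at which ψ = 0.20.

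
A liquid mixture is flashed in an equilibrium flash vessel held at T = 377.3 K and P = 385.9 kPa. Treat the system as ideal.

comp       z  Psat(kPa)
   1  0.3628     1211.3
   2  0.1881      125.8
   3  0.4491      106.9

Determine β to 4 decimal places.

Raoult's law: Kᵢ = Pᵢˢᵃᵗ/P = Pᵢˢᵃᵗ/385.9.
  K_1 = 1211.3/385.9 = 3.138896, K_2 = 125.8/385.9 = 0.325991, K_3 = 106.9/385.9 = 0.277015
Let β = V/F and solve Σ zᵢ(Kᵢ−1)/(1+β(Kᵢ−1)) = 0.
Feasibility: ΣzᵢKᵢ = 1.3245, Σzᵢ/Kᵢ = 2.3138 — both > 1, two phases present.
Newton iteration, β⁰ = 0.5:
  β = 0.5000: g = -0.32477, g' = -1.1578 → β = 0.2195
  β = 0.2195: g = -0.00665, g' = -1.2180 → β = 0.2140
Converged at β = 0.2140.

β = 0.2140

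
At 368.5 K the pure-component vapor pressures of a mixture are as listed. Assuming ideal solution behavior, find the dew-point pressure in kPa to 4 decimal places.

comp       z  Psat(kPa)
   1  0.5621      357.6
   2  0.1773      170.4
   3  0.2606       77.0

At the dew point ψ → 1, so Σzᵢ/Kᵢ = 1 with Kᵢ = Pᵢˢᵃᵗ/P ⇒ 1/P = Σzᵢ/Pᵢˢᵃᵗ.
1/P = 0.5621/357.6 + 0.1773/170.4 + 0.2606/77.0 = 0.0059968 ⇒ P = 166.7563 kPa

Pdew = 166.7563 kPa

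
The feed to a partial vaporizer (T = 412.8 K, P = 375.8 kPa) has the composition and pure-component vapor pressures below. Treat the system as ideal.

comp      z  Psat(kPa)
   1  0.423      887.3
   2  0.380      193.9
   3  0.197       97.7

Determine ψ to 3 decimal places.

Raoult's law: Kᵢ = Pᵢˢᵃᵗ/P = Pᵢˢᵃᵗ/375.8.
  K_1 = 887.3/375.8 = 2.36110, K_2 = 193.9/375.8 = 0.51597, K_3 = 97.7/375.8 = 0.25998
Material balance + equilibrium reduce to Σ zᵢ(Kᵢ−1)/(1+ψ(Kᵢ−1)) = 0.
Check two-phase: ΣzᵢKᵢ = 1.246 > 1 and Σzᵢ/Kᵢ = 1.673 > 1, so g(0) = 0.246 > 0 and g(1) = -0.673 < 0.
Newton iteration, ψ⁰ = 0.5:
  ψ = 0.500: g = -0.1315, g' = -0.704 → ψ = 0.313
  ψ = 0.313: g = -0.0030, g' = -0.692 → ψ = 0.309
Converged at ψ = 0.309.

ψ = 0.309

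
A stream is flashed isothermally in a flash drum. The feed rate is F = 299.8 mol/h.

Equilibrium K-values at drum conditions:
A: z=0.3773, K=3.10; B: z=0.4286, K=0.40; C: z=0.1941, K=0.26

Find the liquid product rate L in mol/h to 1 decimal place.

Material balance + equilibrium reduce to Σ zᵢ(Kᵢ−1)/(1+β(Kᵢ−1)) = 0.
Feasibility: ΣzᵢKᵢ = 1.3915, Σzᵢ/Kᵢ = 1.9397 — both > 1, two phases present.
Newton iteration, β⁰ = 0.56:
  β = 0.5600: g = -0.26844, g' = -1.0113 → β = 0.2946
  β = 0.2946: g = -0.00651, g' = -1.0366 → β = 0.2883
Converged at β = 0.2883.
Then V = β·F = 0.2883·299.8 = 86.4 mol/h and L = F − V = 213.4 mol/h.

L = 213.4 mol/h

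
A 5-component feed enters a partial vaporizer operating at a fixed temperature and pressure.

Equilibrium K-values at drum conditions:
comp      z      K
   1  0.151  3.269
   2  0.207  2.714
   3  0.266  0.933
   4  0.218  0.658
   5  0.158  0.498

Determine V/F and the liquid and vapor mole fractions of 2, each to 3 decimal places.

Material balance + equilibrium reduce to Σ zᵢ(Kᵢ−1)/(1+V/F(Kᵢ−1)) = 0.
Check two-phase: ΣzᵢKᵢ = 1.526 > 1 and Σzᵢ/Kᵢ = 1.056 > 1, so g(0) = 0.526 > 0 and g(1) = -0.056 < 0.
Newton–Raphson from V/F = 0.43:
  V/F = 0.430: g = 0.1708, g' = -0.502 → V/F = 0.770
  V/F = 0.770: g = 0.0283, g' = -0.370 → V/F = 0.847
Converged at V/F = 0.847.
Compositions from xᵢ = zᵢ/(1+V/F(Kᵢ−1)), yᵢ = Kᵢxᵢ:
  1: x = 0.052, y = 0.169
  2: x = 0.084, y = 0.229
  3: x = 0.282, y = 0.263
  4: x = 0.307, y = 0.202
  5: x = 0.275, y = 0.137

V/F = 0.847, x_2 = 0.084, y_2 = 0.229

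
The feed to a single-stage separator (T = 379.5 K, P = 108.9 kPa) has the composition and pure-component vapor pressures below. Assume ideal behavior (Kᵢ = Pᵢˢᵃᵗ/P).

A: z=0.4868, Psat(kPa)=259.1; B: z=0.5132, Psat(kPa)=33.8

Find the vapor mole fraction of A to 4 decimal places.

y_A = 0.7931

Raoult's law: Kᵢ = Pᵢˢᵃᵗ/P = Pᵢˢᵃᵗ/108.9.
  K_A = 259.1/108.9 = 2.379247, K_B = 33.8/108.9 = 0.310376
Material balance + equilibrium reduce to Σ zᵢ(Kᵢ−1)/(1+ψ(Kᵢ−1)) = 0.
Feasibility: ΣzᵢKᵢ = 1.3175, Σzᵢ/Kᵢ = 1.8581 — both > 1, two phases present.
Iterate (Newton) starting at ψ = 0.67:
  ψ = 0.6700: g = -0.30894, g' = -1.0935 → ψ = 0.3875
  ψ = 0.3875: g = -0.04541, g' = -0.8478 → ψ = 0.3339
  ψ = 0.3339: g = -0.00010, g' = -0.8461 → ψ = 0.3338
Converged at ψ = 0.3338.
Compositions from xᵢ = zᵢ/(1+ψ(Kᵢ−1)), yᵢ = Kᵢxᵢ:
  A: x = 0.3333, y = 0.7931
  B: x = 0.6667, y = 0.2069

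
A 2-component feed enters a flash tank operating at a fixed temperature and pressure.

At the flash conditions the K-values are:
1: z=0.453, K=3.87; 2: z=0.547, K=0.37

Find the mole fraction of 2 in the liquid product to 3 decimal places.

x_2 = 0.820

Material balance + equilibrium reduce to Σ zᵢ(Kᵢ−1)/(1+ψ(Kᵢ−1)) = 0.
Check two-phase: ΣzᵢKᵢ = 1.956 > 1 and Σzᵢ/Kᵢ = 1.595 > 1, so g(0) = 0.956 > 0 and g(1) = -0.595 < 0.
Newton–Raphson from ψ = 0.43:
  ψ = 0.430: g = 0.1093, g' = -1.156 → ψ = 0.525
  ψ = 0.525: g = 0.0042, g' = -1.079 → ψ = 0.528
Converged at ψ = 0.528.
Compositions from xᵢ = zᵢ/(1+ψ(Kᵢ−1)), yᵢ = Kᵢxᵢ:
  1: x = 0.180, y = 0.697
  2: x = 0.820, y = 0.303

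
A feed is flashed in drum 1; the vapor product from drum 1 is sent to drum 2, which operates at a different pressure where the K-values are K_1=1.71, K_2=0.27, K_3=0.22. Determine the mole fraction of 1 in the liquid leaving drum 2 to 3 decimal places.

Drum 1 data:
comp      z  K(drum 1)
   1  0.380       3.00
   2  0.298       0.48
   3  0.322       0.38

x_1 (drum 2) = 0.515

Drum 1:
Newton–Raphson from ψ₁ = 0.37:
  ψ₁ = 0.370: g = -0.0142, g' = -0.834 → ψ₁ = 0.353
Converged at ψ₁ = 0.353.
Drum-1 compositions:
  1: x = 0.223, y = 0.668
  2: x = 0.365, y = 0.175
  3: x = 0.412, y = 0.157
Drum-2 feed = drum-1 vapor: z₂ = (0.6681, 0.1752, 0.1567).
Drum 2:
Material balance + equilibrium reduce to Σ zᵢ(Kᵢ−1)/(1+ψ₂(Kᵢ−1)) = 0.
g(0) = ΣzᵢKᵢ − 1 = 0.224 and g(1) = 1 − Σzᵢ/Kᵢ = -0.752, so a root lies in (0, 1).
Newton–Raphson from ψ₂ = 0.5:
  ψ₂ = 0.500: g = -0.0517, g' = -0.671 → ψ₂ = 0.423
  ψ₂ = 0.423: g = -0.0026, g' = -0.607 → ψ₂ = 0.419
Converged at ψ₂ = 0.419.
  1: x = 0.515, y = 0.881
  2: x = 0.252, y = 0.068
  3: x = 0.233, y = 0.051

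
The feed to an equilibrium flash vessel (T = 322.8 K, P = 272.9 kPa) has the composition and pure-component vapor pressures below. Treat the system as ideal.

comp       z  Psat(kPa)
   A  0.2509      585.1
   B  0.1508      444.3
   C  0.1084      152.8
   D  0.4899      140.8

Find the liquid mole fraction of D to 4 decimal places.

x_D = 0.5444

Raoult's law: Kᵢ = Pᵢˢᵃᵗ/P = Pᵢˢᵃᵗ/272.9.
  K_A = 585.1/272.9 = 2.144009, K_B = 444.3/272.9 = 1.628069, K_C = 152.8/272.9 = 0.559912, K_D = 140.8/272.9 = 0.515940
Material balance + equilibrium reduce to Σ zᵢ(Kᵢ−1)/(1+V/F(Kᵢ−1)) = 0.
Check two-phase: ΣzᵢKᵢ = 1.0969 > 1 and Σzᵢ/Kᵢ = 1.3528 > 1, so g(0) = 0.0969 > 0 and g(1) = -0.3528 < 0.
Iterate (Newton) starting at V/F = 0.5:
  V/F = 0.5000: g = -0.11936, g' = -0.4016 → V/F = 0.2028
  V/F = 0.2028: g = 0.00165, g' = -0.4296 → V/F = 0.2067
Converged at V/F = 0.2067.
Compositions from xᵢ = zᵢ/(1+V/F(Kᵢ−1)), yᵢ = Kᵢxᵢ:
  A: x = 0.2029, y = 0.4351
  B: x = 0.1335, y = 0.2173
  C: x = 0.1192, y = 0.0668
  D: x = 0.5444, y = 0.2809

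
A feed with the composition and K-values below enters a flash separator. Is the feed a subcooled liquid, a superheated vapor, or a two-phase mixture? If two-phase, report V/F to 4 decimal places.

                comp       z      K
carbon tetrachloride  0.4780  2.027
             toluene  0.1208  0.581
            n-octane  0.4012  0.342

ΣzᵢKᵢ = 1.1763; Σzᵢ/Kᵢ = 1.6168.
Both exceed 1, so a two-phase solution exists.
Rachford–Rice: g(ψ) = Σ zᵢ(Kᵢ−1)/(1+ψ(Kᵢ−1)) = 0.
Iterate (Newton) starting at ψ = 0.39:
  ψ = 0.3900: g = -0.06511, g' = -0.6017 → ψ = 0.2818
  ψ = 0.2818: g = -0.00074, g' = -0.5923 → ψ = 0.2805
Converged at ψ = 0.2805.

two-phase, V/F = 0.2805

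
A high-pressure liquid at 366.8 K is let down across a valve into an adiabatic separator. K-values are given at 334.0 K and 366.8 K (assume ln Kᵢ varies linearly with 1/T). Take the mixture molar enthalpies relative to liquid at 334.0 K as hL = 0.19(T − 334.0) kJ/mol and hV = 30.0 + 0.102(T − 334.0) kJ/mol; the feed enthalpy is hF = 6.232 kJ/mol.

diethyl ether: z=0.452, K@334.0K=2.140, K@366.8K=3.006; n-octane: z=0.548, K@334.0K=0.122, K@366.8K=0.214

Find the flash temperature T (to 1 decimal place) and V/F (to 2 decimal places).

Adiabatic flash: solve Rachford–Rice at each trial T, then check hF = ψ·hV(T) + (1−ψ)·hL(T).
  T = 334.0 K: K = (2.140, 0.122), RR gives ψ = 0.034, H_out = 1.023 kJ/mol
  T = 366.8 K: K = (3.006, 0.214), RR gives ψ = 0.302, H_out = 14.417 kJ/mol
  T = 350.4 K: K = (2.557, 0.164), RR gives ψ = 0.188, H_out = 8.497 kJ/mol
  T = 342.2 K: K = (2.344, 0.142), RR gives ψ = 0.119, H_out = 5.041 kJ/mol
  T = 346.3 K: K = (2.449, 0.153), RR gives ψ = 0.155, H_out = 6.825 kJ/mol
  T = 344.2 K: K = (2.395, 0.147), RR gives ψ = 0.137, H_out = 5.927 kJ/mol
Linear interpolation between T = 344.2 (H_out = 5.927) and T = 346.3 (H_out = 6.825) on hF = 6.232 gives T ≈ 344.9 K, at which ψ = 0.14.

T = 344.9 K, V/F = 0.14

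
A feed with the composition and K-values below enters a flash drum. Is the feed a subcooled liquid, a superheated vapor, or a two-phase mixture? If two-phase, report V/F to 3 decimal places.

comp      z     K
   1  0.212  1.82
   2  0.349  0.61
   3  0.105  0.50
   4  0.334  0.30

ΣzᵢKᵢ = 0.751; Σzᵢ/Kᵢ = 2.012.
Since ΣzᵢKᵢ < 1 the mixture is below its bubble point — single liquid phase.

subcooled liquid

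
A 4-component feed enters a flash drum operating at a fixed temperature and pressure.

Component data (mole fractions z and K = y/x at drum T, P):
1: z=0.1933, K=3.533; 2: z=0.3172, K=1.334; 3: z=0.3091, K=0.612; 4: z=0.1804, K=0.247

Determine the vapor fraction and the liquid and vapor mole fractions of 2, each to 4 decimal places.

Newton iteration, ψ⁰ = 0.5:
  ψ = 0.5000: g = -0.05985, g' = -0.6022 → ψ = 0.4006
  ψ = 0.4006: g = -0.00005, g' = -0.6080 → ψ = 0.4005
Converged at ψ = 0.4005.
Compositions from xᵢ = zᵢ/(1+ψ(Kᵢ−1)), yᵢ = Kᵢxᵢ:
  1: x = 0.0960, y = 0.3390
  2: x = 0.2798, y = 0.3732
  3: x = 0.3660, y = 0.2240
  4: x = 0.2583, y = 0.0638

ψ = 0.4005, x_2 = 0.2798, y_2 = 0.3732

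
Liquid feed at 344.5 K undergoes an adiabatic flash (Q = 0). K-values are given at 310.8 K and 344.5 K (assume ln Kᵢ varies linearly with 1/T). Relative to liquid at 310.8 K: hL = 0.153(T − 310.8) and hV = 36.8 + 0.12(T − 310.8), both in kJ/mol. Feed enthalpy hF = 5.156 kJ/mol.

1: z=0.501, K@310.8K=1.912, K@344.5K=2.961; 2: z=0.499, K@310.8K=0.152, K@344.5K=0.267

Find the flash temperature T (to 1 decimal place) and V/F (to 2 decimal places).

Adiabatic flash: solve Rachford–Rice at each trial T, then check hF = ψ·hV(T) + (1−ψ)·hL(T).
  T = 310.8 K: K = (1.912, 0.152), RR gives ψ = 0.044, H_out = 1.606 kJ/mol
  T = 344.5 K: K = (2.961, 0.267), RR gives ψ = 0.429, H_out = 20.467 kJ/mol
  T = 327.6 K: K = (2.405, 0.204), RR gives ψ = 0.274, H_out = 12.514 kJ/mol
  T = 319.2 K: K = (2.151, 0.177), RR gives ψ = 0.175, H_out = 7.677 kJ/mol
  T = 315.0 K: K = (2.029, 0.164), RR gives ψ = 0.115, H_out = 4.846 kJ/mol
  T = 317.1 K: K = (2.090, 0.170), RR gives ψ = 0.146, H_out = 6.305 kJ/mol
Linear interpolation between T = 315.0 (H_out = 4.846) and T = 317.1 (H_out = 6.305) on hF = 5.156 gives T ≈ 315.4 K, at which ψ = 0.12.

T = 315.4 K, V/F = 0.12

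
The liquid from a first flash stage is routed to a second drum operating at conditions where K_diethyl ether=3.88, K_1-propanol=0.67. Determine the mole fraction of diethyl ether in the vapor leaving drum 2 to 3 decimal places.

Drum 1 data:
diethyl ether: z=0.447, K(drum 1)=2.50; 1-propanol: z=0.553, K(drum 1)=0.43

y_diethyl ether (drum 2) = 0.399

Drum 1:
Material balance + equilibrium reduce to Σ zᵢ(Kᵢ−1)/(1+ψ₁(Kᵢ−1)) = 0.
Check two-phase: ΣzᵢKᵢ = 1.355 > 1 and Σzᵢ/Kᵢ = 1.465 > 1, so g(0) = 0.355 > 0 and g(1) = -0.465 < 0.
Binary case is linear: z₁(K₁−1)(1+ψ₁(K₂−1)) + z₂(K₂−1)(1+ψ₁(K₁−1)) = 0
⇒ ψ₁ = [z₁(K₁−1)+z₂(K₂−1)] / [−(K₁−1)(K₂−1)] = 0.3553/0.8550 = 0.416
Drum-1 compositions:
  diethyl ether: x = 0.275, y = 0.688
  1-propanol: x = 0.725, y = 0.312
Drum-2 feed = drum-1 liquid: z₂ = (0.2754, 0.7246).
Drum 2:
Material balance + equilibrium reduce to Σ zᵢ(Kᵢ−1)/(1+ψ₂(Kᵢ−1)) = 0.
Check two-phase: ΣzᵢKᵢ = 1.554 > 1 and Σzᵢ/Kᵢ = 1.153 > 1, so g(0) = 0.554 > 0 and g(1) = -0.153 < 0.
Binary case is linear: z₁(K₁−1)(1+ψ₂(K₂−1)) + z₂(K₂−1)(1+ψ₂(K₁−1)) = 0
⇒ ψ₂ = [z₁(K₁−1)+z₂(K₂−1)] / [−(K₁−1)(K₂−1)] = 0.5539/0.9504 = 0.583
  diethyl ether: x = 0.103, y = 0.399
  1-propanol: x = 0.897, y = 0.601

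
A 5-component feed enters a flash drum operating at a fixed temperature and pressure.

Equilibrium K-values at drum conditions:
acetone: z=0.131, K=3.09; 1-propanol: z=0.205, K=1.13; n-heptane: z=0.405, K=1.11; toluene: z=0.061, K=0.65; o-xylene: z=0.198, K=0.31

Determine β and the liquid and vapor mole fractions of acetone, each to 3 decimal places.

β = 0.410, x_acetone = 0.071, y_acetone = 0.218

Let β = V/F and solve Σ zᵢ(Kᵢ−1)/(1+β(Kᵢ−1)) = 0.
Feasibility: ΣzᵢKᵢ = 1.187, Σzᵢ/Kᵢ = 1.321 — both > 1, two phases present.
Newton–Raphson from β = 0.5:
  β = 0.500: g = -0.0333, g' = -0.375 → β = 0.411
  β = 0.411: g = -0.0005, g' = -0.367 → β = 0.410
Converged at β = 0.410.
Compositions from xᵢ = zᵢ/(1+β(Kᵢ−1)), yᵢ = Kᵢxᵢ:
  acetone: x = 0.071, y = 0.218
  1-propanol: x = 0.195, y = 0.220
  n-heptane: x = 0.388, y = 0.430
  toluene: x = 0.071, y = 0.046
  o-xylene: x = 0.276, y = 0.086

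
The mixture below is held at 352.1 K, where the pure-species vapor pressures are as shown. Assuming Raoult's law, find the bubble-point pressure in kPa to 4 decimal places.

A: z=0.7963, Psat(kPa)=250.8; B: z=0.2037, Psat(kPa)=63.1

At the bubble point ψ → 0, so ΣzᵢKᵢ = 1 with Kᵢ = Pᵢˢᵃᵗ/P ⇒ P = ΣzᵢPᵢˢᵃᵗ.
P = 0.7963·250.8 + 0.2037·63.1 = 212.5655 kPa

Pbub = 212.5655 kPa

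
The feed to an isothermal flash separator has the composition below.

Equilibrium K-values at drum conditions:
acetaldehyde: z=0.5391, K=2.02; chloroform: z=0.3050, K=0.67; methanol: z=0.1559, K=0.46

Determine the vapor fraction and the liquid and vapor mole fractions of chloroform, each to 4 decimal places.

Rachford–Rice: g(ψ) = Σ zᵢ(Kᵢ−1)/(1+ψ(Kᵢ−1)) = 0.
Feasibility: ΣzᵢKᵢ = 1.3650, Σzᵢ/Kᵢ = 1.0610 — both > 1, two phases present.
Newton–Raphson from ψ = 0.5:
  ψ = 0.5000: g = 0.12830, g' = -0.3789 → ψ = 0.8386
  ψ = 0.8386: g = 0.00336, g' = -0.3783 → ψ = 0.8475
  ψ = 0.8475: g = -0.00001, g' = -0.3799 → ψ = 0.8474
Converged at ψ = 0.8474.
Compositions from xᵢ = zᵢ/(1+ψ(Kᵢ−1)), yᵢ = Kᵢxᵢ:
  acetaldehyde: x = 0.2892, y = 0.5841
  chloroform: x = 0.4234, y = 0.2837
  methanol: x = 0.2874, y = 0.1322

ψ = 0.8474, x_chloroform = 0.4234, y_chloroform = 0.2837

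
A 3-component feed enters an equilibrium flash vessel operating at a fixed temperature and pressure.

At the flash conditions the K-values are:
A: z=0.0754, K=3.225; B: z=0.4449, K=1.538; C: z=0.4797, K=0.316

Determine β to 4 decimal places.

β = 0.1197

Let β = V/F and solve Σ zᵢ(Kᵢ−1)/(1+β(Kᵢ−1)) = 0.
Check two-phase: ΣzᵢKᵢ = 1.0790 > 1 and Σzᵢ/Kᵢ = 1.8307 > 1, so g(0) = 0.0790 > 0 and g(1) = -0.8307 < 0.
Newton–Raphson from β = 0.7:
  β = 0.7000: g = -0.39007, g' = -0.9512 → β = 0.2899
  β = 0.2899: g = -0.10024, g' = -0.5835 → β = 0.1181
  β = 0.1181: g = 0.00094, g' = -0.6135 → β = 0.1197
Converged at β = 0.1197.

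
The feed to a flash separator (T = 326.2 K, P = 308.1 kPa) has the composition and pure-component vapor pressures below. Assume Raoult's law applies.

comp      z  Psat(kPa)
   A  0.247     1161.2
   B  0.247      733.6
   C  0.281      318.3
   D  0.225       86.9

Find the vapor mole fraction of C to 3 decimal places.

y_C = 0.283

Raoult's law: Kᵢ = Pᵢˢᵃᵗ/P = Pᵢˢᵃᵗ/308.1.
  K_A = 1161.2/308.1 = 3.76891, K_B = 733.6/308.1 = 2.38105, K_C = 318.3/308.1 = 1.03311, K_D = 86.9/308.1 = 0.28205
Newton–Raphson from β = 0.5:
  β = 0.500: g = 0.2458, g' = -0.780 → β = 0.815
  β = 0.815: g = -0.0097, g' = -0.957 → β = 0.805
Converged at β = 0.805.
Compositions from xᵢ = zᵢ/(1+β(Kᵢ−1)), yᵢ = Kᵢxᵢ:
  A: x = 0.077, y = 0.288
  B: x = 0.117, y = 0.279
  C: x = 0.274, y = 0.283
  D: x = 0.533, y = 0.150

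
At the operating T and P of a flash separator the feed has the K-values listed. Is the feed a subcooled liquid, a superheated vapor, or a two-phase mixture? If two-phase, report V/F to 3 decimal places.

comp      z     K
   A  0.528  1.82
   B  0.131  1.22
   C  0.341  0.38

ΣzᵢKᵢ = 1.250; Σzᵢ/Kᵢ = 1.295.
Both exceed 1, so a two-phase solution exists.
Let ψ = V/F and solve Σ zᵢ(Kᵢ−1)/(1+ψ(Kᵢ−1)) = 0.
Newton–Raphson from ψ = 0.7:
  ψ = 0.700: g = -0.0735, g' = -0.557 → ψ = 0.568
  ψ = 0.568: g = -0.0054, g' = -0.483 → ψ = 0.557
Converged at ψ = 0.557.

two-phase, V/F = 0.557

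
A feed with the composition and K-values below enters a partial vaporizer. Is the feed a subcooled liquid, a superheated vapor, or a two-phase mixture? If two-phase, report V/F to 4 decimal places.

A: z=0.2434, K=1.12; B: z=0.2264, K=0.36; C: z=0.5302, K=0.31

subcooled liquid

ΣzᵢKᵢ = 0.5185; Σzᵢ/Kᵢ = 2.5565.
Since ΣzᵢKᵢ < 1 the mixture is below its bubble point — single liquid phase.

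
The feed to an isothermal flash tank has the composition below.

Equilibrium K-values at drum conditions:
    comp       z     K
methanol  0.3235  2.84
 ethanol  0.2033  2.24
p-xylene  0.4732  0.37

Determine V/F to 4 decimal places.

V/F = 0.5372

Material balance + equilibrium reduce to Σ zᵢ(Kᵢ−1)/(1+V/F(Kᵢ−1)) = 0.
Check two-phase: ΣzᵢKᵢ = 1.5492 > 1 and Σzᵢ/Kᵢ = 1.4836 > 1, so g(0) = 0.5492 > 0 and g(1) = -0.4836 < 0.
Iterate (Newton) starting at V/F = 0.44:
  V/F = 0.4400: g = 0.07959, g' = -0.8248 → V/F = 0.5365
  V/F = 0.5365: g = 0.00061, g' = -0.8186 → V/F = 0.5372
Converged at V/F = 0.5372.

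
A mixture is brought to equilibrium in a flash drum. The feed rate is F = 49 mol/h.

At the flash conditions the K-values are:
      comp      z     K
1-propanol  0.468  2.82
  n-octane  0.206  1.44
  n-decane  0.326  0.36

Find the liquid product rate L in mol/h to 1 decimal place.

Material balance + equilibrium reduce to Σ zᵢ(Kᵢ−1)/(1+ψ(Kᵢ−1)) = 0.
Check two-phase: ΣzᵢKᵢ = 1.734 > 1 and Σzᵢ/Kᵢ = 1.215 > 1, so g(0) = 0.734 > 0 and g(1) = -0.215 < 0.
Newton iteration, ψ⁰ = 0.5:
  ψ = 0.500: g = 0.2134, g' = -0.741 → ψ = 0.788
  ψ = 0.788: g = -0.0039, g' = -0.827 → ψ = 0.784
Converged at ψ = 0.784.
Then V = ψ·F = 0.7835·49 = 38.4 mol/h and L = F − V = 10.6 mol/h.

L = 10.6 mol/h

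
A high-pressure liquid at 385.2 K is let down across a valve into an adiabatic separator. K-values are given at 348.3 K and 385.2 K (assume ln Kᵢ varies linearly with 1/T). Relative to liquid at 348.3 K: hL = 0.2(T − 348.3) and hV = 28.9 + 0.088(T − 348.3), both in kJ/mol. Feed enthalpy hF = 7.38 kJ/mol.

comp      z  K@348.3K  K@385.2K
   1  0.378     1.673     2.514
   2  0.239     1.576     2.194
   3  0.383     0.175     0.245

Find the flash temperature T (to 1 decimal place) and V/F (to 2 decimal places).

Adiabatic flash: solve Rachford–Rice at each trial T, then check hF = ψ·hV(T) + (1−ψ)·hL(T).
  T = 348.3 K: K = (1.673, 1.576, 0.175), RR gives ψ = 0.145, H_out = 4.186 kJ/mol
  T = 385.2 K: K = (2.514, 2.194, 0.245), RR gives ψ = 0.540, H_out = 20.758 kJ/mol
  T = 366.8 K: K = (2.073, 1.876, 0.209), RR gives ψ = 0.395, H_out = 14.288 kJ/mol
  T = 357.6 K: K = (1.869, 1.724, 0.192), RR gives ψ = 0.291, H_out = 9.977 kJ/mol
  T = 353.0 K: K = (1.770, 1.650, 0.183), RR gives ψ = 0.226, H_out = 7.351 kJ/mol
  T = 355.3 K: K = (1.819, 1.687, 0.188), RR gives ψ = 0.260, H_out = 8.713 kJ/mol
Linear interpolation between T = 353.0 (H_out = 7.351) and T = 355.3 (H_out = 8.713) on hF = 7.38 gives T ≈ 353.0 K, at which ψ = 0.23.

T = 353.0 K, V/F = 0.23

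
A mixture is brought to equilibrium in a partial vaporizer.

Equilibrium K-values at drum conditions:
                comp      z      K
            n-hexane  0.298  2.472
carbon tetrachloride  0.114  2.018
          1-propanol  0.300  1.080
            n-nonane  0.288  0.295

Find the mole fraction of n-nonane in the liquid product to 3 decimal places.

Material balance + equilibrium reduce to Σ zᵢ(Kᵢ−1)/(1+ψ(Kᵢ−1)) = 0.
Feasibility: ΣzᵢKᵢ = 1.376, Σzᵢ/Kᵢ = 1.431 — both > 1, two phases present.
Iterate (Newton) starting at ψ = 0.32:
  ψ = 0.320: g = 0.1469, g' = -0.606 → ψ = 0.562
  ψ = 0.562: g = 0.0003, g' = -0.636 → ψ = 0.563
Converged at ψ = 0.563.
Compositions from xᵢ = zᵢ/(1+ψ(Kᵢ−1)), yᵢ = Kᵢxᵢ:
  n-hexane: x = 0.163, y = 0.403
  carbon tetrachloride: x = 0.072, y = 0.146
  1-propanol: x = 0.287, y = 0.310
  n-nonane: x = 0.477, y = 0.141

x_n-nonane = 0.477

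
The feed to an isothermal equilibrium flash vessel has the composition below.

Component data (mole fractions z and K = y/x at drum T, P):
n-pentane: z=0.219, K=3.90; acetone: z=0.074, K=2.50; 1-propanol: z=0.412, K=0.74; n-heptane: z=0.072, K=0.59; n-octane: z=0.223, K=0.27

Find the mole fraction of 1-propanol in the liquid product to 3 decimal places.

Let ψ = V/F and solve Σ zᵢ(Kᵢ−1)/(1+ψ(Kᵢ−1)) = 0.
Check two-phase: ΣzᵢKᵢ = 1.447 > 1 and Σzᵢ/Kᵢ = 1.590 > 1, so g(0) = 0.447 > 0 and g(1) = -0.590 < 0.
Newton iteration, ψ⁰ = 0.5:
  ψ = 0.500: g = -0.0940, g' = -0.712 → ψ = 0.368
  ψ = 0.368: g = 0.0029, g' = -0.773 → ψ = 0.372
Converged at ψ = 0.372.
Compositions from xᵢ = zᵢ/(1+ψ(Kᵢ−1)), yᵢ = Kᵢxᵢ:
  n-pentane: x = 0.105, y = 0.411
  acetone: x = 0.048, y = 0.119
  1-propanol: x = 0.456, y = 0.338
  n-heptane: x = 0.085, y = 0.050
  n-octane: x = 0.306, y = 0.083

x_1-propanol = 0.456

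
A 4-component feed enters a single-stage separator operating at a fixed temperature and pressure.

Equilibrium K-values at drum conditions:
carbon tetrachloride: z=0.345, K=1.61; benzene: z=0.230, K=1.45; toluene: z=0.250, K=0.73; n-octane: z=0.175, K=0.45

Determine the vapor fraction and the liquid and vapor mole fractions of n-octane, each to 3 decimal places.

Material balance + equilibrium reduce to Σ zᵢ(Kᵢ−1)/(1+ψ(Kᵢ−1)) = 0.
Check two-phase: ΣzᵢKᵢ = 1.150 > 1 and Σzᵢ/Kᵢ = 1.104 > 1, so g(0) = 0.150 > 0 and g(1) = -0.104 < 0.
Newton iteration, ψ⁰ = 0.53:
  ψ = 0.530: g = 0.0280, g' = -0.234 → ψ = 0.650
  ψ = 0.650: g = -0.0008, g' = -0.249 → ψ = 0.646
Converged at ψ = 0.646.
Compositions from xᵢ = zᵢ/(1+ψ(Kᵢ−1)), yᵢ = Kᵢxᵢ:
  carbon tetrachloride: x = 0.247, y = 0.398
  benzene: x = 0.178, y = 0.258
  toluene: x = 0.303, y = 0.221
  n-octane: x = 0.272, y = 0.122

ψ = 0.646, x_n-octane = 0.272, y_n-octane = 0.122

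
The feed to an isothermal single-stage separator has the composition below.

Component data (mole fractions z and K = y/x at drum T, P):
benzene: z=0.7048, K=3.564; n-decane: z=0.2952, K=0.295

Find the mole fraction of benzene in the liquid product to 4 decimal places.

Material balance + equilibrium reduce to Σ zᵢ(Kᵢ−1)/(1+V/F(Kᵢ−1)) = 0.
Feasibility: ΣzᵢKᵢ = 2.5990, Σzᵢ/Kᵢ = 1.1984 — both > 1, two phases present.
Newton iteration, V/F⁰ = 0.68:
  V/F = 0.6800: g = 0.25892, g' = -1.1569 → V/F = 0.9038
  V/F = 0.9038: g = -0.02886, g' = -1.5356 → V/F = 0.8850
  V/F = 0.8850: g = -0.00062, g' = -1.4710 → V/F = 0.8846
Converged at V/F = 0.8846.
Compositions from xᵢ = zᵢ/(1+V/F(Kᵢ−1)), yᵢ = Kᵢxᵢ:
  benzene: x = 0.2157, y = 0.7686
  n-decane: x = 0.7843, y = 0.2314

x_benzene = 0.2157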